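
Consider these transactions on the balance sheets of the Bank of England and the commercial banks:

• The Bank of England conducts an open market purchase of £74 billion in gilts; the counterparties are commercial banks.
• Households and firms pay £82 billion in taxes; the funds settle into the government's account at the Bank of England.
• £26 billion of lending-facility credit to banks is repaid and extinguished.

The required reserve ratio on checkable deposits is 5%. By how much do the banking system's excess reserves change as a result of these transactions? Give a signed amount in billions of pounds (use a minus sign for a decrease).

OMO purchase (from banks) £74 billion: reserves +£74B, deposits 0.
Government account inflow £82 billion: reserves −£82B, deposits −£82B.
Discount-window repayment £26 billion: reserves −£26B, deposits 0.
Totals: Δreserves = −£34B, Δdeposits = −£82B.
Δrequired reserves = 5% × −£82B = −£4.1B.
Δexcess reserves = Δreserves − Δrequired = −£34B − (−£4.1B) = -£29.9 billion.

-£29.9 billion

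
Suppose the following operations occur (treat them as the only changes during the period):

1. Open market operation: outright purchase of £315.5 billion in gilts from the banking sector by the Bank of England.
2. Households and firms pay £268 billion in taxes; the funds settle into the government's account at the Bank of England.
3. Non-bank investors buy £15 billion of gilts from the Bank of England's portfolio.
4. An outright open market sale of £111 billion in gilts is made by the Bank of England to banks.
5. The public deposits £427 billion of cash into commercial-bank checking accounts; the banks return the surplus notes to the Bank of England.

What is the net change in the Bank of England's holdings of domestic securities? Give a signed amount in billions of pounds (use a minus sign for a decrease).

+£189.5 billion

OMO purchase (from banks) £315.5 billion: securities added to the Bank of England's portfolio → +£315.5B.
Government account inflow £268 billion: the Bank of England's securities portfolio is untouched → 0.
Asset sale (to non-banks) £15 billion: securities removed from the Bank of England's portfolio → −£15B.
OMO sale (to banks) £111 billion: securities removed from the Bank of England's portfolio → −£111B.
Currency deposit £427 billion: the Bank of England's securities portfolio is untouched → 0.
Net: 315.5 + 0 − 15 − 111 + 0 = +£189.5 billion.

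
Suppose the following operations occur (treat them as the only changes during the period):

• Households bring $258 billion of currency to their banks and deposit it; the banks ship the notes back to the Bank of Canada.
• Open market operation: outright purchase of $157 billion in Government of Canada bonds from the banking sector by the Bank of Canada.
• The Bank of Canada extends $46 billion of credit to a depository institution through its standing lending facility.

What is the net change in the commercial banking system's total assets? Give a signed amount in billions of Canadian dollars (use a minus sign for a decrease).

+$304 billion

Bank of Canada balance sheet:
  Assets:      Securities +$157B, Loans to banks +$46B
  Liabilities: Bank reserves +$461B, Currency in circulation −$258B
Commercial banking system:
  Assets:      Reserves at CB +$461B, Securities −$157B
  Liabilities: Checkable deposits +$258B, Borrowings from CB +$46B
Change in total bank assets = +$304 billion.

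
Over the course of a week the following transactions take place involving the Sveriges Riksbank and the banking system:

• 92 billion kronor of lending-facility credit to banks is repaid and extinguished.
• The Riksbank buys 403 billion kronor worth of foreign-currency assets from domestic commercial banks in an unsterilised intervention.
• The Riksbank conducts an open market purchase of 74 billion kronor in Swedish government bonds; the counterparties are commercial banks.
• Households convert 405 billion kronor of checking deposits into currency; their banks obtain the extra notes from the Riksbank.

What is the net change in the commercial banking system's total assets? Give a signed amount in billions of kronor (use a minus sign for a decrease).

Riksbank balance sheet:
  Assets:      Securities +74B, Loans to banks −92B, Foreign assets +403B
  Liabilities: Bank reserves −20B, Currency in circulation +405B
Commercial banking system:
  Assets:      Reserves at CB −20B, Securities −74B, Foreign assets −403B
  Liabilities: Checkable deposits −405B, Borrowings from CB −92B
Change in total bank assets = -497 billion.

-497 billion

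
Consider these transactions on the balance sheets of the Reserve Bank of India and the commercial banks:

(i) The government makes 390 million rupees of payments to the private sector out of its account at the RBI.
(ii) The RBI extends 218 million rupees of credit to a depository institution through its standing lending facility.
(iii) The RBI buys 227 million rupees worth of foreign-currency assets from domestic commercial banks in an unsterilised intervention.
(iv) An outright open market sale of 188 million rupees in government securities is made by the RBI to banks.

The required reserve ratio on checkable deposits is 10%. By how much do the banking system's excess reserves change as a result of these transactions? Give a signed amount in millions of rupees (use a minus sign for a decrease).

Government spending 390 million rupees: reserves +390M, deposits +390M.
Discount-window loan 218 million rupees: reserves +218M, deposits 0.
FX purchase 227 million rupees: reserves +227M, deposits 0.
OMO sale (to banks) 188 million rupees: reserves −188M, deposits 0.
Totals: Δreserves = +647M, Δdeposits = +390M.
Δrequired reserves = 10% × +390M = +39M.
Δexcess reserves = Δreserves − Δrequired = +647M − (+39M) = +608 million.

+608 million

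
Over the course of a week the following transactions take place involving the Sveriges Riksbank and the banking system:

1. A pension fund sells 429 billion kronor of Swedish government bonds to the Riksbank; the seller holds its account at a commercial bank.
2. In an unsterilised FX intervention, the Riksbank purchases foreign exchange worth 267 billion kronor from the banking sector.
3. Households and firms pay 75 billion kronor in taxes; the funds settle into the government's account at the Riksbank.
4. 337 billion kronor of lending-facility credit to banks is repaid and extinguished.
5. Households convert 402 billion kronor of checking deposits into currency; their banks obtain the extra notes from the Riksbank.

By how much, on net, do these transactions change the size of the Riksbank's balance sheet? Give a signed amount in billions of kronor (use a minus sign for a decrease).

Asset purchase (from non-banks) 429 billion kronor: a Riksbank asset is acquired → +429B.
FX purchase 267 billion kronor: a Riksbank asset is acquired → +267B.
Government account inflow 75 billion kronor: only the composition of liabilities changes → 0.
Discount-window repayment 337 billion kronor: a Riksbank asset is shed → −337B.
Currency withdrawal 402 billion kronor: only the composition of liabilities changes → 0.
Net: 429 + 267 + 0 − 337 + 0 = +359 billion.

+359 billion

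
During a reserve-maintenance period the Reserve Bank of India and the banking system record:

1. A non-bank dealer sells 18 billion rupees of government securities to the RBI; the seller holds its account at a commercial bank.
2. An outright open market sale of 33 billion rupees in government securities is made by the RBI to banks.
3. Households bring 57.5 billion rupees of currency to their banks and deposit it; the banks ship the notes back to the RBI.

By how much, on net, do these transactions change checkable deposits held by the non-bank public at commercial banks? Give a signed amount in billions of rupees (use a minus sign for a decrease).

RBI balance sheet:
  Assets:      Securities −15B
  Liabilities: Bank reserves +42.5B, Currency in circulation −57.5B
Commercial banking system:
  Assets:      Reserves at CB +42.5B, Securities +33B
  Liabilities: Checkable deposits +75.5B
So the change in checkable deposits held by the non-bank public at commercial banks is +75.5 billion.

+75.5 billion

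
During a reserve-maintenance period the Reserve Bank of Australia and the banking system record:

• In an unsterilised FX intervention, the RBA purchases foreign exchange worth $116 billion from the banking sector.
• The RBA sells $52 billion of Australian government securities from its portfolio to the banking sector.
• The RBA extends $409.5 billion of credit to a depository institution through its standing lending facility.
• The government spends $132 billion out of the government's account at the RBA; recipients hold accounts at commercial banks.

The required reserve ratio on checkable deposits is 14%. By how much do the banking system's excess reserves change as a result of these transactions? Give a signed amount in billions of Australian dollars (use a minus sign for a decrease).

FX purchase $116 billion: reserves +$116B, deposits 0.
OMO sale (to banks) $52 billion: reserves −$52B, deposits 0.
Discount-window loan $409.5 billion: reserves +$409.5B, deposits 0.
Government spending $132 billion: reserves +$132B, deposits +$132B.
Totals: Δreserves = +$605.5B, Δdeposits = +$132B.
Δrequired reserves = 14% × +$132B = +$18.48B.
Δexcess reserves = Δreserves − Δrequired = +$605.5B − (+$18.48B) = +$587.02 billion.

+$587.02 billion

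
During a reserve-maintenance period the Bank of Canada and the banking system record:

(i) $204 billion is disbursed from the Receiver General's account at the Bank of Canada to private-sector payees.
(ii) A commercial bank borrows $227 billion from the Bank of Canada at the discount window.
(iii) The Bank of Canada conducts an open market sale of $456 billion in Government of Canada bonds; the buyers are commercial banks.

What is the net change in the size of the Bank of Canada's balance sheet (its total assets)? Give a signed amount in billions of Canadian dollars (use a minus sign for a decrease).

Bank of Canada balance sheet:
  Assets:      Securities −$456B, Loans to banks +$227B
  Liabilities: Bank reserves −$25B, Government deposits −$204B
Change in total Bank of Canada assets = -$229 billion.

-$229 billion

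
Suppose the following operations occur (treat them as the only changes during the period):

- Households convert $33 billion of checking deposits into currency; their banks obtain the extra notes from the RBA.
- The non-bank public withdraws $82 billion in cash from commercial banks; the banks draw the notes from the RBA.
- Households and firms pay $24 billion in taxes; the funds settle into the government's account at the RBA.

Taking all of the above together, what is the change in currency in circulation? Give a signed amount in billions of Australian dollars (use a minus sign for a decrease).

+$115 billion

RBA balance sheet:
  Assets:      no change
  Liabilities: Bank reserves −$139B, Currency in circulation +$115B, Government deposits +$24B
Commercial banking system:
  Assets:      Reserves at CB −$139B
  Liabilities: Checkable deposits −$139B
So the change in currency in circulation is +$115 billion.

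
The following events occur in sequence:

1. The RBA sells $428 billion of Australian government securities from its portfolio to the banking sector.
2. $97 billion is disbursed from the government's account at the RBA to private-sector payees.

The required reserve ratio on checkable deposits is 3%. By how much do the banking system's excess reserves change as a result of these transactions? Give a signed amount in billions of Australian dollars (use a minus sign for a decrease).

-$333.91 billion

OMO sale (to banks) $428 billion: reserves −$428B, deposits 0.
Government spending $97 billion: reserves +$97B, deposits +$97B.
Totals: Δreserves = −$331B, Δdeposits = +$97B.
Δrequired reserves = 3% × +$97B = +$2.91B.
Δexcess reserves = Δreserves − Δrequired = −$331B − (+$2.91B) = -$333.91 billion.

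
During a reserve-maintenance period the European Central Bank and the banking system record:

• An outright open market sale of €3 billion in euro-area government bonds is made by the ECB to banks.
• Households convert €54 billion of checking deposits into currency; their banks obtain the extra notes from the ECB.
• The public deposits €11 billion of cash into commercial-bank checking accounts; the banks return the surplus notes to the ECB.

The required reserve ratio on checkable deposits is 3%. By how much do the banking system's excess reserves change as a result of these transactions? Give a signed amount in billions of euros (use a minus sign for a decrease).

OMO sale (to banks) €3 billion: reserves −€3B, deposits 0.
Currency withdrawal €54 billion: reserves −€54B, deposits −€54B.
Currency deposit €11 billion: reserves +€11B, deposits +€11B.
Totals: Δreserves = −€46B, Δdeposits = −€43B.
Δrequired reserves = 3% × −€43B = −€1.29B.
Δexcess reserves = Δreserves − Δrequired = −€46B − (−€1.29B) = -€44.71 billion.

-€44.71 billion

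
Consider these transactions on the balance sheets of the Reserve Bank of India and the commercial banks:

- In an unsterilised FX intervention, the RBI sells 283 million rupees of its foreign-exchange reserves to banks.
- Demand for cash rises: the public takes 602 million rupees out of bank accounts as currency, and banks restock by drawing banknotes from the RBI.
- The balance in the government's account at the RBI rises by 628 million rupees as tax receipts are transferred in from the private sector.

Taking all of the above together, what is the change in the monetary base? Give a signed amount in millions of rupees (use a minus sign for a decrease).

FX sale 283 million rupees: RBI balance sheet contracts → −283M.
Currency withdrawal 602 million rupees: just a shift between currency and reserves — both are base money → 0.
Government account inflow 628 million rupees: reserves shift to a non-base liability → −628M.
Net: −283 + 0 − 628 = -911 million.

-911 million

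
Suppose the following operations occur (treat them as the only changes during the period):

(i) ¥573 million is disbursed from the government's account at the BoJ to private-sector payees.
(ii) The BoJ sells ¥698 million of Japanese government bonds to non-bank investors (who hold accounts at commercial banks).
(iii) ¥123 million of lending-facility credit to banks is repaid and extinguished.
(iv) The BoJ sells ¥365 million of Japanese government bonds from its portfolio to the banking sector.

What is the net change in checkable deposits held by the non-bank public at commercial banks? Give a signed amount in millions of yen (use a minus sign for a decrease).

BoJ balance sheet:
  Assets:      Securities −¥1063M, Loans to banks −¥123M
  Liabilities: Bank reserves −¥613M, Government deposits −¥573M
Commercial banking system:
  Assets:      Reserves at CB −¥613M, Securities +¥365M
  Liabilities: Checkable deposits −¥125M, Borrowings from CB −¥123M
So the change in checkable deposits held by the non-bank public at commercial banks is -¥125 million.

-¥125 million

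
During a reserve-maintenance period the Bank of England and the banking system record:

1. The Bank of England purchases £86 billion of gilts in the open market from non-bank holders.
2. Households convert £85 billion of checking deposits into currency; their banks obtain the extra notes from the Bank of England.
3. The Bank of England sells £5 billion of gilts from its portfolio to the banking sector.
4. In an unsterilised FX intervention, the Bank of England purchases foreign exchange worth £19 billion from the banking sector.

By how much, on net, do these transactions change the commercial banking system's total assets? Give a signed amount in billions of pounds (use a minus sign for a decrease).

+£1 billion

Asset purchase (from non-banks) £86 billion: bank balance sheets expand → +£86B.
Currency withdrawal £85 billion: bank balance sheets shrink → −£85B.
OMO sale (to banks) £5 billion: just an asset swap on bank balance sheets → 0.
FX purchase £19 billion: just an asset swap on bank balance sheets → 0.
Net: 86 − 85 + 0 + 0 = +£1 billion.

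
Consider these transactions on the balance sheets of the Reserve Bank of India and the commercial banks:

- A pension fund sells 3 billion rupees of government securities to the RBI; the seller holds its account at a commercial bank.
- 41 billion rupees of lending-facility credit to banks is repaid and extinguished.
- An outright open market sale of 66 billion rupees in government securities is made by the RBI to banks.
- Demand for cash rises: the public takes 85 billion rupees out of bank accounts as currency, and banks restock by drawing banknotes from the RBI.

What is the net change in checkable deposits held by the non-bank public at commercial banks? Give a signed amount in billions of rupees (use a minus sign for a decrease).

RBI balance sheet:
  Assets:      Securities −63B, Loans to banks −41B
  Liabilities: Bank reserves −189B, Currency in circulation +85B
Commercial banking system:
  Assets:      Reserves at CB −189B, Securities +66B
  Liabilities: Checkable deposits −82B, Borrowings from CB −41B
So the change in checkable deposits held by the non-bank public at commercial banks is -82 billion.

-82 billion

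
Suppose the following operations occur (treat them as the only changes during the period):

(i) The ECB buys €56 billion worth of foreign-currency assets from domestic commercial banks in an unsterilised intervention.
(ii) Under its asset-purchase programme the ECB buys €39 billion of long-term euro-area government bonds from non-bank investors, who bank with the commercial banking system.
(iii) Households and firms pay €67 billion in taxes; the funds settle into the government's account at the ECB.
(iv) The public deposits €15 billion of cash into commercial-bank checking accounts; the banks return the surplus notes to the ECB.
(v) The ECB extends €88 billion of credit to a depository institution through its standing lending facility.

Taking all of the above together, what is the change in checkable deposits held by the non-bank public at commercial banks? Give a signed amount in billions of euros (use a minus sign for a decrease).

FX purchase €56 billion: the counterparty is a bank, so public deposits are unchanged → 0.
Asset purchase (from non-banks) €39 billion: non-bank counterparties' bank balances rise → +€39B.
Government account inflow €67 billion: non-bank counterparties' bank balances fall → −€67B.
Currency deposit €15 billion: non-bank counterparties' bank balances rise → +€15B.
Discount-window loan €88 billion: the counterparty is a bank, so public deposits are unchanged → 0.
Net: 0 + 39 − 67 + 15 + 0 = -€13 billion.

-€13 billion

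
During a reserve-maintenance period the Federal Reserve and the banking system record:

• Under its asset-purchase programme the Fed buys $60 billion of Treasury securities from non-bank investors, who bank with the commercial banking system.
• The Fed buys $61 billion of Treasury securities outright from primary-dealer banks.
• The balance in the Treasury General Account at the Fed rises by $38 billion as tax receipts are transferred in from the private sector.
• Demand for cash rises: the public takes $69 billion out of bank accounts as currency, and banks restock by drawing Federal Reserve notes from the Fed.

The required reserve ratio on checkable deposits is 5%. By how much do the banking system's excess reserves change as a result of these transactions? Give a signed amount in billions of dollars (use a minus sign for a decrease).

Asset purchase (from non-banks) $60 billion: reserves +$60B, deposits +$60B.
OMO purchase (from banks) $61 billion: reserves +$61B, deposits 0.
Government account inflow $38 billion: reserves −$38B, deposits −$38B.
Currency withdrawal $69 billion: reserves −$69B, deposits −$69B.
Totals: Δreserves = +$14B, Δdeposits = −$47B.
Δrequired reserves = 5% × −$47B = −$2.35B.
Δexcess reserves = Δreserves − Δrequired = +$14B − (−$2.35B) = +$16.35 billion.

+$16.35 billion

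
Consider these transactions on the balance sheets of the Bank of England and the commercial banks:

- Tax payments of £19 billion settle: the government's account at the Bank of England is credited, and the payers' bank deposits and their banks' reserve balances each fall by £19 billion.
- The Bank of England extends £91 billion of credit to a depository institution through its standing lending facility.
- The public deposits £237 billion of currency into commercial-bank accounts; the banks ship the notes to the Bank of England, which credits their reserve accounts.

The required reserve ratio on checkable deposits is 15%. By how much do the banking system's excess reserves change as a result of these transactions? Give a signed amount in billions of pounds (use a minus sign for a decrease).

Government account inflow £19 billion: reserves −£19B, deposits −£19B.
Discount-window loan £91 billion: reserves +£91B, deposits 0.
Currency deposit £237 billion: reserves +£237B, deposits +£237B.
Totals: Δreserves = +£309B, Δdeposits = +£218B.
Δrequired reserves = 15% × +£218B = +£32.7B.
Δexcess reserves = Δreserves − Δrequired = +£309B − (+£32.7B) = +£276.3 billion.

+£276.3 billion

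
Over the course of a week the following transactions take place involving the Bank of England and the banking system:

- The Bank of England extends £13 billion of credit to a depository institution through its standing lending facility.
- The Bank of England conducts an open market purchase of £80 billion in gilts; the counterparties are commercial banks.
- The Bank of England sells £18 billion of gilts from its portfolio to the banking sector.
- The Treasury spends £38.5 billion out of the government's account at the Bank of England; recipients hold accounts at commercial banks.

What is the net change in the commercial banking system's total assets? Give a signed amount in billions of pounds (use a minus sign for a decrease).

Bank of England balance sheet:
  Assets:      Securities +£62B, Loans to banks +£13B
  Liabilities: Bank reserves +£113.5B, Government deposits −£38.5B
Commercial banking system:
  Assets:      Reserves at CB +£113.5B, Securities −£62B
  Liabilities: Checkable deposits +£38.5B, Borrowings from CB +£13B
Change in total bank assets = +£51.5 billion.

+£51.5 billion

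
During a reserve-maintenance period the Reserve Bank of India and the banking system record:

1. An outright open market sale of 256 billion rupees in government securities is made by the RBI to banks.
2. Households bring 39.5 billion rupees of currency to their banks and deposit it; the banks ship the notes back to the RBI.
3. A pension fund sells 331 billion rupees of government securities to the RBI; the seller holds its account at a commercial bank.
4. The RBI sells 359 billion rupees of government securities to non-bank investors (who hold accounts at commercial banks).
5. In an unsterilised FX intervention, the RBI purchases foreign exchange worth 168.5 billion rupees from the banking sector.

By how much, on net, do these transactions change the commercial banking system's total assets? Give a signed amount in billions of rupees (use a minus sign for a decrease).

+11.5 billion

OMO sale (to banks) 256 billion rupees: just an asset swap on bank balance sheets → 0.
Currency deposit 39.5 billion rupees: bank balance sheets expand → +39.5B.
Asset purchase (from non-banks) 331 billion rupees: bank balance sheets expand → +331B.
Asset sale (to non-banks) 359 billion rupees: bank balance sheets shrink → −359B.
FX purchase 168.5 billion rupees: just an asset swap on bank balance sheets → 0.
Net: 0 + 39.5 + 331 − 359 + 0 = +11.5 billion.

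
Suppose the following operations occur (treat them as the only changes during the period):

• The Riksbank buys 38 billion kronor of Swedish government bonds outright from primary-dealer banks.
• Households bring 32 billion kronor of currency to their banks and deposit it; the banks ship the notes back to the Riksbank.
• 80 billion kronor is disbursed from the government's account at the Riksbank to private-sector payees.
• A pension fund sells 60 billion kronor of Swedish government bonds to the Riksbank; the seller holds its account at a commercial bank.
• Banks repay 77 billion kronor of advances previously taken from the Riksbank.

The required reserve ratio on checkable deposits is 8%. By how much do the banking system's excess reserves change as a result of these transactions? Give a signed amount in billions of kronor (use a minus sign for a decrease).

+119.24 billion

OMO purchase (from banks) 38 billion kronor: reserves +38B, deposits 0.
Currency deposit 32 billion kronor: reserves +32B, deposits +32B.
Government spending 80 billion kronor: reserves +80B, deposits +80B.
Asset purchase (from non-banks) 60 billion kronor: reserves +60B, deposits +60B.
Discount-window repayment 77 billion kronor: reserves −77B, deposits 0.
Totals: Δreserves = +133B, Δdeposits = +172B.
Δrequired reserves = 8% × +172B = +13.76B.
Δexcess reserves = Δreserves − Δrequired = +133B − (+13.76B) = +119.24 billion.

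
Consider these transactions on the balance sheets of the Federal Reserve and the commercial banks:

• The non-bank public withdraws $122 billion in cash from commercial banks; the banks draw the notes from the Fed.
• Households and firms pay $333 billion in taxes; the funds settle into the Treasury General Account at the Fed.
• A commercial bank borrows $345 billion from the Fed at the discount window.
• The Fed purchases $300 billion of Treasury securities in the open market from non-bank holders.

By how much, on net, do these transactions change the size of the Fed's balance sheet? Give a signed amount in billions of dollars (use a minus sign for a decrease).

Fed balance sheet:
  Assets:      Securities +$300B, Loans to banks +$345B
  Liabilities: Bank reserves +$190B, Currency in circulation +$122B, Government deposits +$333B
Commercial banking system:
  Assets:      Reserves at CB +$190B
  Liabilities: Checkable deposits −$155B, Borrowings from CB +$345B
Change in total Fed assets = +$645 billion.

+$645 billion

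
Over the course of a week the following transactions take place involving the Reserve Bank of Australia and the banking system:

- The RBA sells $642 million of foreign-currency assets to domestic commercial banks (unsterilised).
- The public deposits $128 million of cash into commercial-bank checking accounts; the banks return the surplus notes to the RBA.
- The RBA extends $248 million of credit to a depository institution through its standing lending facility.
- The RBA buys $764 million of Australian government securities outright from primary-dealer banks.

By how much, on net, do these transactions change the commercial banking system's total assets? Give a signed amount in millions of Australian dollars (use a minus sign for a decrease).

+$376 million

RBA balance sheet:
  Assets:      Securities +$764M, Loans to banks +$248M, Foreign assets −$642M
  Liabilities: Bank reserves +$498M, Currency in circulation −$128M
Commercial banking system:
  Assets:      Reserves at CB +$498M, Securities −$764M, Foreign assets +$642M
  Liabilities: Checkable deposits +$128M, Borrowings from CB +$248M
Change in total bank assets = +$376 million.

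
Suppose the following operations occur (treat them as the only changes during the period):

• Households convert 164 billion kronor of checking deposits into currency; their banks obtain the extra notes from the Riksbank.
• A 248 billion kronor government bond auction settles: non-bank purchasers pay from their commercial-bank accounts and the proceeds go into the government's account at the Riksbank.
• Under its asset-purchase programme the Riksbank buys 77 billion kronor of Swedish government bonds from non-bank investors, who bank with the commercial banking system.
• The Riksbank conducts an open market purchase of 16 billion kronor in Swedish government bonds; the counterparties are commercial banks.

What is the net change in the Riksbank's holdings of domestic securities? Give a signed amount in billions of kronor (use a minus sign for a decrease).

+93 billion

Currency withdrawal 164 billion kronor: the Riksbank's securities portfolio is untouched → 0.
Government account inflow 248 billion kronor: the Riksbank's securities portfolio is untouched → 0.
Asset purchase (from non-banks) 77 billion kronor: securities added to the Riksbank's portfolio → +77B.
OMO purchase (from banks) 16 billion kronor: securities added to the Riksbank's portfolio → +16B.
Net: 0 + 0 + 77 + 16 = +93 billion.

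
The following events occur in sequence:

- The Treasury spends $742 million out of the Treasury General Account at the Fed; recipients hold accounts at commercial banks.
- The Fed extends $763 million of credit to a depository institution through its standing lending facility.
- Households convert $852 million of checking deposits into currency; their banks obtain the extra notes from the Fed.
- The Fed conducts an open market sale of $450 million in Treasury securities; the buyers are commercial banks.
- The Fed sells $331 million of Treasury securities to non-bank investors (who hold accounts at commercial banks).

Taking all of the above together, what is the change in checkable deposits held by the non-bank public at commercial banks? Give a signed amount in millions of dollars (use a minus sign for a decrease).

Fed balance sheet:
  Assets:      Securities −$781M, Loans to banks +$763M
  Liabilities: Bank reserves −$128M, Currency in circulation +$852M, Government deposits −$742M
Commercial banking system:
  Assets:      Reserves at CB −$128M, Securities +$450M
  Liabilities: Checkable deposits −$441M, Borrowings from CB +$763M
So the change in checkable deposits held by the non-bank public at commercial banks is -$441 million.

-$441 million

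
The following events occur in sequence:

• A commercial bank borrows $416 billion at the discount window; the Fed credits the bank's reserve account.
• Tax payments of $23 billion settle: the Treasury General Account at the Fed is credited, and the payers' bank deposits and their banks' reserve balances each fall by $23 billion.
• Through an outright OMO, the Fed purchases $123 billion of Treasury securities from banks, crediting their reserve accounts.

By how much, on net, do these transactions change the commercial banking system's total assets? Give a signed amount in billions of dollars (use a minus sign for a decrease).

+$393 billion

Fed balance sheet:
  Assets:      Securities +$123B, Loans to banks +$416B
  Liabilities: Bank reserves +$516B, Government deposits +$23B
Commercial banking system:
  Assets:      Reserves at CB +$516B, Securities −$123B
  Liabilities: Checkable deposits −$23B, Borrowings from CB +$416B
Change in total bank assets = +$393 billion.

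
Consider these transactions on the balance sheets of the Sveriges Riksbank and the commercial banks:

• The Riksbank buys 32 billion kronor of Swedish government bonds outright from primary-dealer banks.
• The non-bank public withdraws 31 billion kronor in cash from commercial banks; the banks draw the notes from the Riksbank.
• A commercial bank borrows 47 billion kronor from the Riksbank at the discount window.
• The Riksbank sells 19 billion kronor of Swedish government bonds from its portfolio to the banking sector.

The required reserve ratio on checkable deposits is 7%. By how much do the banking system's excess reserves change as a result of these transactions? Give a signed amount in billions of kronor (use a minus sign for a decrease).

+31.17 billion

OMO purchase (from banks) 32 billion kronor: reserves +32B, deposits 0.
Currency withdrawal 31 billion kronor: reserves −31B, deposits −31B.
Discount-window loan 47 billion kronor: reserves +47B, deposits 0.
OMO sale (to banks) 19 billion kronor: reserves −19B, deposits 0.
Totals: Δreserves = +29B, Δdeposits = −31B.
Δrequired reserves = 7% × −31B = −2.17B.
Δexcess reserves = Δreserves − Δrequired = +29B − (−2.17B) = +31.17 billion.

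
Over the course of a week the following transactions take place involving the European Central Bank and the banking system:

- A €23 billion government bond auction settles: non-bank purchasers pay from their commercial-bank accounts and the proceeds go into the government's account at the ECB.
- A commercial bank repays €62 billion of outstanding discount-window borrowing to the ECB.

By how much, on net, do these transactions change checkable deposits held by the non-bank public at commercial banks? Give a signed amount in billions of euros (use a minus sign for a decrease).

ECB balance sheet:
  Assets:      Loans to banks −€62B
  Liabilities: Bank reserves −€85B, Government deposits +€23B
Commercial banking system:
  Assets:      Reserves at CB −€85B
  Liabilities: Checkable deposits −€23B, Borrowings from CB −€62B
So the change in checkable deposits held by the non-bank public at commercial banks is -€23 billion.

-€23 billion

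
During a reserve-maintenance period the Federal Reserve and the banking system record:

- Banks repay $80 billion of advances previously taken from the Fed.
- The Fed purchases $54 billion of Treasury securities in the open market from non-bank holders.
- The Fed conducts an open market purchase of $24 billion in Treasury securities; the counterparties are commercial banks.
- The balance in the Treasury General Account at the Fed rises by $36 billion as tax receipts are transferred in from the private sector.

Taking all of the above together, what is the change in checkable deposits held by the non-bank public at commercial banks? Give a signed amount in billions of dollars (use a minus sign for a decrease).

+$18 billion

Discount-window repayment $80 billion: the counterparty is a bank, so public deposits are unchanged → 0.
Asset purchase (from non-banks) $54 billion: non-bank counterparties' bank balances rise → +$54B.
OMO purchase (from banks) $24 billion: the counterparty is a bank, so public deposits are unchanged → 0.
Government account inflow $36 billion: non-bank counterparties' bank balances fall → −$36B.
Net: 0 + 54 + 0 − 36 = +$18 billion.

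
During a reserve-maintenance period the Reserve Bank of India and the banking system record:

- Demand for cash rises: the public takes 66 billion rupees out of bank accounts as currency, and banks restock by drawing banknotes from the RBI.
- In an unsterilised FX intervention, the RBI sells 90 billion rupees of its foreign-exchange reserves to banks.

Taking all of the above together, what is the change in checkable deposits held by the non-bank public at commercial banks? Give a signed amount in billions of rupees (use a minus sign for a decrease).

-66 billion

Currency withdrawal 66 billion rupees: non-bank counterparties' bank balances fall → −66B.
FX sale 90 billion rupees: the counterparty is a bank, so public deposits are unchanged → 0.
Net: −66 + 0 = -66 billion.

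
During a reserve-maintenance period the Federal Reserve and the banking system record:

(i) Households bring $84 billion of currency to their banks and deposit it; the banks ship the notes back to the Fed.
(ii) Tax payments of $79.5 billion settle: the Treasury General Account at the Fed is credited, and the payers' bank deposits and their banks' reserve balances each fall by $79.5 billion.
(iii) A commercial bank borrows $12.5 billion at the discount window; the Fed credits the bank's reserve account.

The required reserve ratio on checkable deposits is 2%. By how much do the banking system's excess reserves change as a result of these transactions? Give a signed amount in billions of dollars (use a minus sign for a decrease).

Currency deposit $84 billion: reserves +$84B, deposits +$84B.
Government account inflow $79.5 billion: reserves −$79.5B, deposits −$79.5B.
Discount-window loan $12.5 billion: reserves +$12.5B, deposits 0.
Totals: Δreserves = +$17B, Δdeposits = +$4.5B.
Δrequired reserves = 2% × +$4.5B = +$0.09B.
Δexcess reserves = Δreserves − Δrequired = +$17B − (+$0.09B) = +$16.91 billion.

+$16.91 billion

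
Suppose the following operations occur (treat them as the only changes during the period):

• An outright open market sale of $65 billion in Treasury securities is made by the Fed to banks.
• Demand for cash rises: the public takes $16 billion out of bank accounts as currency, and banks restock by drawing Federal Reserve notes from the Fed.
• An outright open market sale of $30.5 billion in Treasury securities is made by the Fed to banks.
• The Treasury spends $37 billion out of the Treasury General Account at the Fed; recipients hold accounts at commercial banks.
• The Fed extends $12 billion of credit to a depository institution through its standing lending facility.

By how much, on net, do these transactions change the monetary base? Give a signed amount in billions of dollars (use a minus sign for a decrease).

-$46.5 billion

Fed balance sheet:
  Assets:      Securities −$95.5B, Loans to banks +$12B
  Liabilities: Bank reserves −$62.5B, Currency in circulation +$16B, Government deposits −$37B
Commercial banking system:
  Assets:      Reserves at CB −$62.5B, Securities +$95.5B
  Liabilities: Checkable deposits +$21B, Borrowings from CB +$12B
Monetary base = currency + reserves: +$16B + (−$62.5B) = -$46.5 billion.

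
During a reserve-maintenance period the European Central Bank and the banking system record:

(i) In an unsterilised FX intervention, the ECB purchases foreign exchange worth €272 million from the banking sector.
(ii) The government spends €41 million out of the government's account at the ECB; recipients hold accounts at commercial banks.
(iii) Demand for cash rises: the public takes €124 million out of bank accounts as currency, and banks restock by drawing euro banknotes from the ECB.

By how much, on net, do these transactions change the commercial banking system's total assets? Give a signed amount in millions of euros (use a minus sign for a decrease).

-€83 million

FX purchase €272 million: just an asset swap on bank balance sheets → 0.
Government spending €41 million: bank balance sheets expand → +€41M.
Currency withdrawal €124 million: bank balance sheets shrink → −€124M.
Net: 0 + 41 − 124 = -€83 million.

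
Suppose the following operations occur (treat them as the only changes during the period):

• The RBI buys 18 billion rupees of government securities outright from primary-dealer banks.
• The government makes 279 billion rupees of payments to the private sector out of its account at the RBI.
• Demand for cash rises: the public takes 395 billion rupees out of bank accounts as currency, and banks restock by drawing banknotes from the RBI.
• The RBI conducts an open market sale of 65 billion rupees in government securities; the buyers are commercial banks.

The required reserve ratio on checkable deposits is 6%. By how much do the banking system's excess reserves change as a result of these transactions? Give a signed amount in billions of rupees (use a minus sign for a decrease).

OMO purchase (from banks) 18 billion rupees: reserves +18B, deposits 0.
Government spending 279 billion rupees: reserves +279B, deposits +279B.
Currency withdrawal 395 billion rupees: reserves −395B, deposits −395B.
OMO sale (to banks) 65 billion rupees: reserves −65B, deposits 0.
Totals: Δreserves = −163B, Δdeposits = −116B.
Δrequired reserves = 6% × −116B = −6.96B.
Δexcess reserves = Δreserves − Δrequired = −163B − (−6.96B) = -156.04 billion.

-156.04 billion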